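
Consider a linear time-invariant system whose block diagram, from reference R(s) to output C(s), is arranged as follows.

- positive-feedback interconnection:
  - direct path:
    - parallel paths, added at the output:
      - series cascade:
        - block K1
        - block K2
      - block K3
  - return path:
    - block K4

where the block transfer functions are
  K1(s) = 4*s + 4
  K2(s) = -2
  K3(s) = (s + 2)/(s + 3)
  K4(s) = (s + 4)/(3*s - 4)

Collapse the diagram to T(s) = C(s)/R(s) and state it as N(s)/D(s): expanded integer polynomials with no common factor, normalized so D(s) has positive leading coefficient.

Step 1. reduce the series chain K1, K2: -8*s - 8
Step 2. combine (K1*K2), K3 in parallel: (-8*s^2 - 31*s - 22)/(s + 3)
Step 3. feedback reduction of ((K1*K2)+K3), K4; the result is T(s) itself (integer coefficients, no common factor, positive leading denominator coefficient)

Hence the answer: (-24*s^3 - 61*s^2 + 58*s + 88)/(8*s^3 + 66*s^2 + 151*s + 76)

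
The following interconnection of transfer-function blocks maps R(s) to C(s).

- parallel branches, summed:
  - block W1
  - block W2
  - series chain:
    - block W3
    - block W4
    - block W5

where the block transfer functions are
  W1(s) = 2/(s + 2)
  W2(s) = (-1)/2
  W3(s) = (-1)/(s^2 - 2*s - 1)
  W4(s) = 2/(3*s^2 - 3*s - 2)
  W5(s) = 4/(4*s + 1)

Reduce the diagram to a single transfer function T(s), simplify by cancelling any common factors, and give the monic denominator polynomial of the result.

First reduce the diagram to T(s).

Step 1: multiply W3, W4, W5 (series), giving (-8)/(12*s^5 - 33*s^4 - 5*s^3 + 29*s^2 + 15*s + 2)
Step 2: reduce the parallel group W1, W2, (W3*W4*W5), giving (-12*s^6 + 57*s^5 - 61*s^4 - 39*s^3 + 43*s^2 + 12*s - 28)/(24*s^6 - 18*s^5 - 142*s^4 + 38*s^3 + 146*s^2 + 64*s + 8)
The result of step 2 is T(s) in lowest terms. Its denominator has leading coefficient 24; dividing the denominator through by 24 makes it monic.

Answer: s^6 - 3*s^5/4 - 71*s^4/12 + 19*s^3/12 + 73*s^2/12 + 8*s/3 + 1/3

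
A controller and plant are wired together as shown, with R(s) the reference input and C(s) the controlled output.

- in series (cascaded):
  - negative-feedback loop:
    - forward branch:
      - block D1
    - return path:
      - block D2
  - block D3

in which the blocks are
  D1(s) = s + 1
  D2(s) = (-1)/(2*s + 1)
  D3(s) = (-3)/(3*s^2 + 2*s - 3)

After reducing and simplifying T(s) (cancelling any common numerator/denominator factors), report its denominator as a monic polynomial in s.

First reduce the diagram to T(s).

Step 1 - feedback reduction of D1, D2; result (2*s^2 + 3*s + 1)/s
Step 2 - multiply [D1/(1+D1*D2)], D3 (series); result (-6*s^2 - 9*s - 3)/(3*s^3 + 2*s^2 - 3*s)
No further cancellation is possible in the step-2 result, so that is T(s). Its denominator becomes monic after dividing by the leading coefficient 3.

Answer: s^3 + 2*s^2/3 - s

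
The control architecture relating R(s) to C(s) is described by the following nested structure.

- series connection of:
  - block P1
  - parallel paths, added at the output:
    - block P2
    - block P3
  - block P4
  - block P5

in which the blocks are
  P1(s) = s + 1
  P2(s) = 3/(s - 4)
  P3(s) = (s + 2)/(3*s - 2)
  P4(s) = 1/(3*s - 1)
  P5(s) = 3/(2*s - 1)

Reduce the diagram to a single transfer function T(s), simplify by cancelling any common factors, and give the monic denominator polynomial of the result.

(1) sum the parallel branches P2, P3 = (s^2 + 7*s - 14)/(3*s^2 - 14*s + 8)
(2) multiply P1, (P2+P3), P4, P5 (series) = (3*s^3 + 24*s^2 - 21*s - 42)/(18*s^4 - 99*s^3 + 121*s^2 - 54*s + 8)
No further cancellation is possible in the step-2 result, so that is T(s). Its denominator becomes monic after dividing by the leading coefficient 18.

Hence the answer: s^4 - 11*s^3/2 + 121*s^2/18 - 3*s + 4/9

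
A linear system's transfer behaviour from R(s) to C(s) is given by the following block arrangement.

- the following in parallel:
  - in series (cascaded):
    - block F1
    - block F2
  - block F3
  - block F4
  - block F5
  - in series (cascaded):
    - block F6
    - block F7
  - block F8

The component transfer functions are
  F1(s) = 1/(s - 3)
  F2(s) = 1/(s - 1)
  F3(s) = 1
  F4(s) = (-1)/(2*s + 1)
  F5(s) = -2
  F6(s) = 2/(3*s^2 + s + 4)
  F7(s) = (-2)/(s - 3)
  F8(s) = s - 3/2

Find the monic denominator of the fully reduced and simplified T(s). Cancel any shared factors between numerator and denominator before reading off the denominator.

First reduce the diagram to T(s).

1. reduce the series chain F1, F2 gives 1/(s^2 - 4*s + 3)
2. reduce the series chain F6, F7 gives (-4)/(3*s^3 - 8*s^2 + s - 12)
3. add (F1*F2), F3, F4, F5, (F6*F7), F8 (parallel) gives (12*s^6 - 68*s^5 + 103*s^4 - 35*s^3 + 83*s^2 + 21*s - 68)/(12*s^5 - 38*s^4 + 14*s^3 - 34*s^2 + 22*s + 24)
Step 3 gives the fully reduced T(s), with no common factor left to cancel. The denominator's leading coefficient is 12, so divide each of its coefficients by 12 to get the monic form.

Answer: s^5 - 19*s^4/6 + 7*s^3/6 - 17*s^2/6 + 11*s/6 + 2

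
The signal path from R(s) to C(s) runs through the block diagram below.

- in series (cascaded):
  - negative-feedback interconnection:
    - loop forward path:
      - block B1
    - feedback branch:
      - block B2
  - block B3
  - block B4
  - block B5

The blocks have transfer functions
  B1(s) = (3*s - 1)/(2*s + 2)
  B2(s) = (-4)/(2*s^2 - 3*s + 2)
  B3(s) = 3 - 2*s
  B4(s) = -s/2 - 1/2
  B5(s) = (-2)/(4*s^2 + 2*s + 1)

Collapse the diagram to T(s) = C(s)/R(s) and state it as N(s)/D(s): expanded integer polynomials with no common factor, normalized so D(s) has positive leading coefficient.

Answer: (-12*s^5 + 28*s^4 - 11*s^3 - 20*s^2 + 25*s - 6)/(16*s^5 - 56*s^3 + 2*s^2 + 2*s + 8)

Working:
Step 1. collapse the loop (B1 forward, B2 return): (6*s^3 - 11*s^2 + 9*s - 2)/(4*s^3 - 2*s^2 - 14*s + 8)
Step 2. combine [B1/(1+B1*B2)], B3, B4, B5 in series - this is the overall T(s), already in the required normalized form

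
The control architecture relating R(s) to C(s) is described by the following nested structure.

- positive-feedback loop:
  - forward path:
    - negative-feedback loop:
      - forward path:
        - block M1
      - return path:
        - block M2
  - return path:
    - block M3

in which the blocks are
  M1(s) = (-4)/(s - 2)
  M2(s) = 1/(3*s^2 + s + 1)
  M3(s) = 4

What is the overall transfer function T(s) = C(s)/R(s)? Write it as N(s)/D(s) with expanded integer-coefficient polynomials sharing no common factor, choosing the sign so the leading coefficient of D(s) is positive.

Answer: (-12*s^2 - 4*s - 4)/(3*s^3 + 43*s^2 + 15*s + 10)

Working:
[1] reduce the feedback loop with forward M1 and return M2, giving (-12*s^2 - 4*s - 4)/(3*s^3 - 5*s^2 - s - 6)
[2] apply the feedback formula to [M1/(1+M1*M2)], M3, which is the overall transfer function T(s) = C(s)/R(s) in lowest terms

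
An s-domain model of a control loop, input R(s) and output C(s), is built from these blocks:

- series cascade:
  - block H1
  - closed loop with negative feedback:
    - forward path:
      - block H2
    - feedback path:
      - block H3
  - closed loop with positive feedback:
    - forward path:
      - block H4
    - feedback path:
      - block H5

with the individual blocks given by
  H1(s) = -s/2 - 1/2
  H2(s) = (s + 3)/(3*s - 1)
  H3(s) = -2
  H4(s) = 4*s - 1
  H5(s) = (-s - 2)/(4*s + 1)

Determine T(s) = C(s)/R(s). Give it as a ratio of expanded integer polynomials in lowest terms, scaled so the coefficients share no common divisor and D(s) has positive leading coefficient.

First reduce the diagram to T(s).

1. apply the feedback formula to H2, H3 gives (s + 3)/(s - 7)
2. reduce the feedback loop with forward H4 and return H5 gives (16*s^2 - 1)/(4*s^2 + 11*s - 1)
3. reduce the series chain H1, [H2/(1+H2*H3)], [H4/(1-H4*H5)], which is the overall transfer function T(s) = C(s)/R(s) in lowest terms

Answer: (-16*s^4 - 64*s^3 - 47*s^2 + 4*s + 3)/(8*s^3 - 34*s^2 - 156*s + 14)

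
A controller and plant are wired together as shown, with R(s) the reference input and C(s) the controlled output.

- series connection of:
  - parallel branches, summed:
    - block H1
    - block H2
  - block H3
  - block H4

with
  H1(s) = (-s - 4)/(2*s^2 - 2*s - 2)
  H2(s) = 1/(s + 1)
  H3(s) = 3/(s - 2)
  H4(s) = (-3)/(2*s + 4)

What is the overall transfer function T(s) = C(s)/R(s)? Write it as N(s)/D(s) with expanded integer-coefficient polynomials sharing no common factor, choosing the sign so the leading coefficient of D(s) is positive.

Step 1: combine H1, H2 in parallel: (s^2 - 7*s - 6)/(2*s^3 - 4*s - 2)
Step 2: combine (H1+H2), H3, H4 in series; the result is T(s) itself (integer coefficients, no common factor, positive leading denominator coefficient)

Answer: (-9*s^2 + 63*s + 54)/(4*s^5 - 24*s^3 - 4*s^2 + 32*s + 16)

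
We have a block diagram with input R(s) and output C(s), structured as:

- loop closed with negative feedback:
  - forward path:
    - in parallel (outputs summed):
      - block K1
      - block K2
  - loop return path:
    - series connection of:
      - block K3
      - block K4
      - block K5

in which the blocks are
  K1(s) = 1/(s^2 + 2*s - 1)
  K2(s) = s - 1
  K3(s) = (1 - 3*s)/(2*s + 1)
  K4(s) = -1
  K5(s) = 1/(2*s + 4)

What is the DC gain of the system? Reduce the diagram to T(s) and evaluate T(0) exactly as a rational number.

The answer is -4/3.

Reasoning:
1. parallel reduction of K1, K2; result (s^3 + s^2 - 3*s + 2)/(s^2 + 2*s - 1)
2. series reduction of K3, K4, K5; result (3*s - 1)/(4*s^2 + 10*s + 4)
3. feedback reduction of (K1+K2), (K3*K4*K5); result (4*s^5 + 14*s^4 + 2*s^3 - 18*s^2 + 8*s + 8)/(7*s^4 + 20*s^3 + 10*s^2 + 7*s - 6)
DC gain: substitute s = 0 into T(s) from step 3: T(0) = 8/(-6) = -4/3.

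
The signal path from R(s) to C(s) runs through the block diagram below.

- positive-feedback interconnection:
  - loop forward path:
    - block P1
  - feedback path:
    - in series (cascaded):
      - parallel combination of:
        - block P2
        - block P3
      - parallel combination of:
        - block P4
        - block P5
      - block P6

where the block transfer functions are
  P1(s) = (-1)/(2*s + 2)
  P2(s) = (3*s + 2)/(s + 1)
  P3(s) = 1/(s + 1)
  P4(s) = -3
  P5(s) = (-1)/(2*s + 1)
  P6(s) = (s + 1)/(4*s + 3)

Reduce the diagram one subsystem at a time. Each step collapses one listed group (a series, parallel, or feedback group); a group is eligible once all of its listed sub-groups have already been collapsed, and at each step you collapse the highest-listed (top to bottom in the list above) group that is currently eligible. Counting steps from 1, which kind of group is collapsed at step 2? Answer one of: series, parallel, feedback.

Reducing step by step:

(1) add P2, P3 (parallel)
(2) combine P4, P5 in parallel
(3) series reduction of (P2+P3), (P4+P5), P6
(4) close the feedback loop around P1, ((P2+P3)*(P4+P5)*P6)
Step 2: parallel.

Answer: parallel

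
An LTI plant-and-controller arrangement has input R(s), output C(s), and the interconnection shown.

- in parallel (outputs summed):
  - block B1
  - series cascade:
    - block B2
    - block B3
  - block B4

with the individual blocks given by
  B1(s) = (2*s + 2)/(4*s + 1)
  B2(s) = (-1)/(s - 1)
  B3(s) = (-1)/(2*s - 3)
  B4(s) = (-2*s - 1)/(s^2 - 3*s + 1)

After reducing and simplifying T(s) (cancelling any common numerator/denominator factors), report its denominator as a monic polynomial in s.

Step 1: multiply B2, B3 (series) -> 1/(2*s^2 - 5*s + 3)
Step 2: add B1, (B2*B3), B4 (parallel) -> (4*s^5 - 34*s^4 + 50*s^3 + 5*s^2 - 34*s + 4)/(8*s^5 - 42*s^4 + 69*s^3 - 36*s^2 - 2*s + 3)
Step 2 gives the fully reduced T(s), with no common factor left to cancel. The denominator's leading coefficient is 8, so divide each of its coefficients by 8 to get the monic form.

Answer: s^5 - 21*s^4/4 + 69*s^3/8 - 9*s^2/2 - s/4 + 3/8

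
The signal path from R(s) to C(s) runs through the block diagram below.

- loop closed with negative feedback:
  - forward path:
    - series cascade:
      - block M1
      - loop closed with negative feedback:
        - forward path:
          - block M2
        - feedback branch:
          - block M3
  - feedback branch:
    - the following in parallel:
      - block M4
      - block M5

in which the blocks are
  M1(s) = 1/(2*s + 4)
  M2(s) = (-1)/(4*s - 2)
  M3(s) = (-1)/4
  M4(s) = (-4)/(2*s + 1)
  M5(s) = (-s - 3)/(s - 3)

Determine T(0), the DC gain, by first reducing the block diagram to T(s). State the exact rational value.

Step 1 - collapse the loop (M2 forward, M3 return): (-4)/(16*s - 7)
Step 2 - multiply M1, [M2/(1+M2*M3)] (series): (-2)/(16*s^2 + 25*s - 14)
Step 3 - parallel reduction of M4, M5: (-2*s^2 - 11*s + 9)/(2*s^2 - 5*s - 3)
Step 4 - collapse the loop ((M1*[M2/(1+M2*M3)]) forward, (M4+M5) return): (-4*s^2 + 10*s + 6)/(32*s^4 - 30*s^3 - 197*s^2 + 17*s + 24)
DC gain: substitute s = 0 into T(s) from step 4: T(0) = 6/24 = 1/4.

Therefore the answer is 1/4.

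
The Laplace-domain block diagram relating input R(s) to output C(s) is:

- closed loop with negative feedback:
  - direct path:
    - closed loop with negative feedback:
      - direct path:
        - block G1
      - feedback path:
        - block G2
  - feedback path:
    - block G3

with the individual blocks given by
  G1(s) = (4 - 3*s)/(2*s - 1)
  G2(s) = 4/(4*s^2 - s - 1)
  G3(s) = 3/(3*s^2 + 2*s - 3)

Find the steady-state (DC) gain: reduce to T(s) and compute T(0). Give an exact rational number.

1. apply the feedback formula to G1, G2: (-12*s^3 + 19*s^2 - s - 4)/(8*s^3 - 6*s^2 - 13*s + 17)
2. close the feedback loop around [G1/(1+G1*G2)], G3: (-36*s^5 + 33*s^4 + 71*s^3 - 71*s^2 - 5*s + 12)/(24*s^5 - 2*s^4 - 111*s^3 + 100*s^2 + 70*s - 63)
The step-2 result is T(s). Setting s = 0: T(0) = 12/(-63) = -4/21.

Hence the answer: -4/21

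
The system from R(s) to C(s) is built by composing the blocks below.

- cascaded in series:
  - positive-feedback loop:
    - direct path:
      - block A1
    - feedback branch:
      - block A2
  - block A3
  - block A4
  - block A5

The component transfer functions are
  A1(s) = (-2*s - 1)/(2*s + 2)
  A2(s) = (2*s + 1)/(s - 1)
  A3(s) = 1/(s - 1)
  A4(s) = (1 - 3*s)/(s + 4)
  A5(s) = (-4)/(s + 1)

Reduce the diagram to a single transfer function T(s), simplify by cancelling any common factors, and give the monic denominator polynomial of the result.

Reducing step by step:

Step 1 - feedback reduction of A1, A2 = (-2*s^2 + s + 1)/(6*s^2 + 4*s - 1)
Step 2 - combine [A1/(1-A1*A2)], A3, A4, A5 in series = (-24*s^2 - 4*s + 4)/(6*s^4 + 34*s^3 + 43*s^2 + 11*s - 4)
T(s) is the step-2 result (common factors already cancelled). Leading coefficient of the denominator: 6. Divide through by 6 for the monic polynomial.

Answer: s^4 + 17*s^3/3 + 43*s^2/6 + 11*s/6 - 2/3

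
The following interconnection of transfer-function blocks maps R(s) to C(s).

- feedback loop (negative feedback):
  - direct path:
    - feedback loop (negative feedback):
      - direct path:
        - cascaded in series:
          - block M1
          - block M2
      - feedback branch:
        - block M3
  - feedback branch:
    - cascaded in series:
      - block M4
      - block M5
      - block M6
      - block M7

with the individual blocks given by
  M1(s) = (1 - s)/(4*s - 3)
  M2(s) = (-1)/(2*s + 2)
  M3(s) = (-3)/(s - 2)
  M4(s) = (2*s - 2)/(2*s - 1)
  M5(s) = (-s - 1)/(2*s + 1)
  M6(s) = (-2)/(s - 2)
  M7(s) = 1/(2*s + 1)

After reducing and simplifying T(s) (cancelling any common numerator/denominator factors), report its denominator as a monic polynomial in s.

(1) combine M1, M2 in series -> (s - 1)/(8*s^2 + 2*s - 6)
(2) close the feedback loop around (M1*M2), M3 -> (s^2 - 3*s + 2)/(8*s^3 - 14*s^2 - 13*s + 15)
(3) series reduction of M4, M5, M6, M7 -> (4*s^2 - 4)/(8*s^4 - 12*s^3 - 10*s^2 + 3*s + 2)
(4) feedback reduction of [(M1*M2)/(1+(M1*M2)*M3)], (M4*M5*M6*M7) -> (8*s^5 - 20*s^4 + 2*s^3 + 13*s^2 - s - 2)/(64*s^6 - 80*s^5 - 176*s^4 + 92*s^3 + 96*s^2 - 21*s - 11)
The result of step 4 is T(s) in lowest terms. Its denominator has leading coefficient 64; dividing the denominator through by 64 makes it monic.

Therefore the answer is s^6 - 5*s^5/4 - 11*s^4/4 + 23*s^3/16 + 3*s^2/2 - 21*s/64 - 11/64.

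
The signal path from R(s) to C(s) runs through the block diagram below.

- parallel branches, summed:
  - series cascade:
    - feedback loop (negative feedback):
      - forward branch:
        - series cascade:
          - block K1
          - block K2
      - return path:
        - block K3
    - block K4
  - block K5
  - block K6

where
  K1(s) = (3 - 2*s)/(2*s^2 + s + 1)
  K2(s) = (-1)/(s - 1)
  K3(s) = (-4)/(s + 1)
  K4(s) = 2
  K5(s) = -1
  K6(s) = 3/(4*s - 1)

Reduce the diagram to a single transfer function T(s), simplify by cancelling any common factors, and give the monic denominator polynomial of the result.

First reduce the diagram to T(s).

(1) reduce the series chain K1, K2 -> (2*s - 3)/(2*s^3 - s^2 - 1)
(2) reduce the feedback loop with forward (K1*K2) and return K3 -> (2*s^2 - s - 3)/(2*s^4 + s^3 - s^2 - 9*s + 11)
(3) combine [(K1*K2)/(1+(K1*K2)*K3)], K4 in series -> (4*s^2 - 2*s - 6)/(2*s^4 + s^3 - s^2 - 9*s + 11)
(4) sum the parallel branches ([(K1*K2)/(1+(K1*K2)*K3)]*K4), K5, K6 -> (-8*s^5 + 4*s^4 + 24*s^3 + 20*s^2 - 102*s + 50)/(8*s^5 + 2*s^4 - 5*s^3 - 35*s^2 + 53*s - 11)
The result of step 4 is T(s) in lowest terms. Its denominator has leading coefficient 8; dividing the denominator through by 8 makes it monic.

Answer: s^5 + s^4/4 - 5*s^3/8 - 35*s^2/8 + 53*s/8 - 11/8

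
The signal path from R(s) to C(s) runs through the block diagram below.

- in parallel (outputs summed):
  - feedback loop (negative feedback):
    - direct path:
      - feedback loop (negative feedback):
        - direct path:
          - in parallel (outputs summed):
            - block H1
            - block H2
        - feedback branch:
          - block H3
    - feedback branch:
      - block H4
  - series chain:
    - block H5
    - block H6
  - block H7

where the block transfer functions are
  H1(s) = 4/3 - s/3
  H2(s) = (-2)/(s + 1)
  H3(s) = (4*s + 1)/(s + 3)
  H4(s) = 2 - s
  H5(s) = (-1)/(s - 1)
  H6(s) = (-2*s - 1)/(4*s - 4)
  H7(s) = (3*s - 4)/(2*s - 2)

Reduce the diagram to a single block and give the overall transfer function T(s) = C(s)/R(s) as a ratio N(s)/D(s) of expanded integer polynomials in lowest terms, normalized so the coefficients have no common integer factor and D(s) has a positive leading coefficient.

The answer is (6*s^6 - 52*s^5 + 131*s^4 + 48*s^3 - 371*s^2 + 379*s - 69)/(4*s^6 - 32*s^5 + 80*s^4 + 28*s^3 - 208*s^2 + 148*s - 20).

Reasoning:
1. parallel reduction of H1, H2; result (-s^2 + 3*s - 2)/(3*s + 3)
2. apply the feedback formula to (H1+H2), H3; result (s^3 - 7*s + 6)/(4*s^3 - 14*s^2 - 7*s - 7)
3. apply the feedback formula to [(H1+H2)/(1+(H1+H2)*H3)], H4; result (-s^3 + 7*s - 6)/(s^4 - 6*s^3 + 7*s^2 + 27*s - 5)
4. combine H5, H6 in series; result (2*s + 1)/(4*s^2 - 8*s + 4)
5. reduce the parallel group [[(H1+H2)/(1+(H1+H2)*H3)]/(1+[(H1+H2)/(1+(H1+H2)*H3)]*H4)], (H5*H6), H7, which is the overall transfer function T(s) = C(s)/R(s) in lowest terms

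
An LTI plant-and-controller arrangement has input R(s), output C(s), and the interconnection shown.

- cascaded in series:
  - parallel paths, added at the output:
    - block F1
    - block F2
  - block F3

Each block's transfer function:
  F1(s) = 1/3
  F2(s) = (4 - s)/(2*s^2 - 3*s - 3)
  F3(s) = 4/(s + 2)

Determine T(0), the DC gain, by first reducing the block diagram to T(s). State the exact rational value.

Step 1: parallel reduction of F1, F2 gives (2*s^2 - 6*s + 9)/(6*s^2 - 9*s - 9)
Step 2: reduce the series chain (F1+F2), F3 gives (8*s^2 - 24*s + 36)/(6*s^3 + 3*s^2 - 27*s - 18)
The step-2 result is T(s). Setting s = 0: T(0) = 36/(-18) = -2.

Hence the answer: -2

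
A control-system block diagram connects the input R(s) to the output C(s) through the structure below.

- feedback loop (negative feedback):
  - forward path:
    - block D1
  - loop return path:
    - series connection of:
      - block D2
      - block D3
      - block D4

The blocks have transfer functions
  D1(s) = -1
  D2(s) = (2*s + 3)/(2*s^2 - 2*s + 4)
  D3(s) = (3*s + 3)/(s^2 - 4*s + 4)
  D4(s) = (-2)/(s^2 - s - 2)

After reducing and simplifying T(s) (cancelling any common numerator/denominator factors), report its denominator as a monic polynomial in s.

(1) combine D2, D3, D4 in series -> (-6*s - 9)/(s^5 - 7*s^4 + 20*s^3 - 32*s^2 + 32*s - 16)
(2) feedback reduction of D1, (D2*D3*D4) -> (-s^5 + 7*s^4 - 20*s^3 + 32*s^2 - 32*s + 16)/(s^5 - 7*s^4 + 20*s^3 - 32*s^2 + 38*s - 7)
T(s) is the step-2 result (common factors already cancelled). Leading coefficient of the denominator: 1, so no rescaling is needed.

Answer: s^5 - 7*s^4 + 20*s^3 - 32*s^2 + 38*s - 7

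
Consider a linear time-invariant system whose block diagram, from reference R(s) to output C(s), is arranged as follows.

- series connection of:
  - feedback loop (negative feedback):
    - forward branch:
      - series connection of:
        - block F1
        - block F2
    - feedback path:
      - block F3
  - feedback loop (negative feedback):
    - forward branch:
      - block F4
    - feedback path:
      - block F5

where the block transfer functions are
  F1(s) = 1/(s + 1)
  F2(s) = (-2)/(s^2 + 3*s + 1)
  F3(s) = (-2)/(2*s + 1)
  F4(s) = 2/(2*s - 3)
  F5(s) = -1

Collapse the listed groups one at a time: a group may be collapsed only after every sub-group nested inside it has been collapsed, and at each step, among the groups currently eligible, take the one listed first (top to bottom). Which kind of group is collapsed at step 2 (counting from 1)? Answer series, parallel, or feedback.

Step 1: combine F1, F2 in series
Step 2: apply the feedback formula to (F1*F2), F3
Step 3: reduce the feedback loop with forward F4 and return F5
Step 4: cascade [(F1*F2)/(1+(F1*F2)*F3)], [F4/(1+F4*F5)]
So the answer for step 2 is feedback.

Therefore the answer is feedback.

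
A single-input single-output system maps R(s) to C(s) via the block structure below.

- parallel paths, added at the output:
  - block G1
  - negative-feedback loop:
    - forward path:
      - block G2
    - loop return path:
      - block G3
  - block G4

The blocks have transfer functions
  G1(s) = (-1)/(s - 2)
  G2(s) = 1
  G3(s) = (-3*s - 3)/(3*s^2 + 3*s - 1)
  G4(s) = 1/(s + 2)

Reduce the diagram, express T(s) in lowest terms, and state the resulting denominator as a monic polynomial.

Answer: s^4 - 16*s^2/3 + 16/3

Working:
1. close the feedback loop around G2, G3; result (3*s^2 + 3*s - 1)/(3*s^2 - 4)
2. reduce the parallel group G1, [G2/(1+G2*G3)], G4; result (3*s^4 + 3*s^3 - 25*s^2 - 12*s + 20)/(3*s^4 - 16*s^2 + 16)
No further cancellation is possible in the step-2 result, so that is T(s). Its denominator becomes monic after dividing by the leading coefficient 3.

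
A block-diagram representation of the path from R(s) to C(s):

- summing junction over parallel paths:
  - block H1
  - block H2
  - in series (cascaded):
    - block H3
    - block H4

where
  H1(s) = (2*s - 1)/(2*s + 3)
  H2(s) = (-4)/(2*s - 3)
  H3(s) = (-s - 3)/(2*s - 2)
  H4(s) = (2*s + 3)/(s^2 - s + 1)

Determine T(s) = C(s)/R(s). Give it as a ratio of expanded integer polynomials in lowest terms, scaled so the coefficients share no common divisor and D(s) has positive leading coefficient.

Step 1 - reduce the series chain H3, H4 = (-2*s^2 - 9*s - 9)/(2*s^3 - 4*s^2 + 4*s - 2)
Step 2 - add H1, H2, (H3*H4) (parallel), giving the overall T(s)

Therefore the answer is (8*s^5 - 56*s^4 + 26*s^3 - 54*s^2 + 77*s + 99)/(8*s^5 - 16*s^4 - 2*s^3 + 28*s^2 - 36*s + 18).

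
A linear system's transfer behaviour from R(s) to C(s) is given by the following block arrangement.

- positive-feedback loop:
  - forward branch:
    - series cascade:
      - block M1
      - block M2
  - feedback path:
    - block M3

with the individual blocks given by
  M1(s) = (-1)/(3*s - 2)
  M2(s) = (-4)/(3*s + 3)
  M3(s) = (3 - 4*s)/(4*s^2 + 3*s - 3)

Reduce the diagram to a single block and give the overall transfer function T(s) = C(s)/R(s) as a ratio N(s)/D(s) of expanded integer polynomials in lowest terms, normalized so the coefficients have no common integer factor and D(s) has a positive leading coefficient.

[1] combine M1, M2 in series: 4/(9*s^2 + 3*s - 6)
[2] feedback reduction of (M1*M2), M3; the result is T(s) itself (integer coefficients, no common factor, positive leading denominator coefficient)

Answer: (16*s^2 + 12*s - 12)/(36*s^4 + 39*s^3 - 42*s^2 - 11*s + 6)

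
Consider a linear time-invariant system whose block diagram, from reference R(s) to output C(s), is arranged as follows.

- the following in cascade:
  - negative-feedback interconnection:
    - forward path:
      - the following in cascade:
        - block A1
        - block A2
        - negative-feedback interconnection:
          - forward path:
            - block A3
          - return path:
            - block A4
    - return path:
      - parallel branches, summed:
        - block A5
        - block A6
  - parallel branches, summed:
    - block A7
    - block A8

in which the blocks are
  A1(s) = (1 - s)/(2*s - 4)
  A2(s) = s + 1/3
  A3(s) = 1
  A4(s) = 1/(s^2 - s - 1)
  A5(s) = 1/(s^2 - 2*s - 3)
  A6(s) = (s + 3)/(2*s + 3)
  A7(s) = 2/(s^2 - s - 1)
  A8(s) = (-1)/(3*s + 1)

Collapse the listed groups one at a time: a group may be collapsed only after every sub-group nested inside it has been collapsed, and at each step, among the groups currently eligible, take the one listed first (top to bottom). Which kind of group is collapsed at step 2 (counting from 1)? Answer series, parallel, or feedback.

Answer: series

Working:
Step 1: apply the feedback formula to A3, A4
Step 2: combine A1, A2, [A3/(1+A3*A4)] in series
Step 3: add A5, A6 (parallel)
Step 4: close the feedback loop around (A1*A2*[A3/(1+A3*A4)]), (A5+A6)
Step 5: parallel reduction of A7, A8
Step 6: combine [(A1*A2*[A3/(1+A3*A4)])/(1+(A1*A2*[A3/(1+A3*A4)])*(A5+A6))], (A7+A8) in series
Step 2: series.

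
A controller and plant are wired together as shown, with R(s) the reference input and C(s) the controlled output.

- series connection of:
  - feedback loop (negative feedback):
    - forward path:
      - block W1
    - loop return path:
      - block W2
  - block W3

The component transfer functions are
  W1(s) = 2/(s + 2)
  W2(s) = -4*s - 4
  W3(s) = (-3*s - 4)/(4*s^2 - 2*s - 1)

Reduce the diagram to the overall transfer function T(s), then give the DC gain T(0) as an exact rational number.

Step 1: collapse the loop (W1 forward, W2 return): (-2)/(7*s + 6)
Step 2: multiply [W1/(1+W1*W2)], W3 (series): (6*s + 8)/(28*s^3 + 10*s^2 - 19*s - 6)
DC gain: substitute s = 0 into T(s) from step 2: T(0) = 8/(-6) = -4/3.

Final answer: -4/3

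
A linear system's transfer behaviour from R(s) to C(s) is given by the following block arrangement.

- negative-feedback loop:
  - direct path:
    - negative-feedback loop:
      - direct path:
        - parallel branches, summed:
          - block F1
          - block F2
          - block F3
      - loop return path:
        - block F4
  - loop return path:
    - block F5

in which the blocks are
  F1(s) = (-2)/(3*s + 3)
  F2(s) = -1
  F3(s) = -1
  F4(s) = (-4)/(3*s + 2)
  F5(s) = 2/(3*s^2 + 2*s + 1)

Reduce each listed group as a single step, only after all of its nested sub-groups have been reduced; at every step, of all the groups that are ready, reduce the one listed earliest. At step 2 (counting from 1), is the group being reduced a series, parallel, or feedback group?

Step 1: add F1, F2, F3 (parallel)
Step 2: apply the feedback formula to (F1+F2+F3), F4
Step 3: feedback reduction of [(F1+F2+F3)/(1+(F1+F2+F3)*F4)], F5
The group at step 2 is a feedback group.

Answer: feedback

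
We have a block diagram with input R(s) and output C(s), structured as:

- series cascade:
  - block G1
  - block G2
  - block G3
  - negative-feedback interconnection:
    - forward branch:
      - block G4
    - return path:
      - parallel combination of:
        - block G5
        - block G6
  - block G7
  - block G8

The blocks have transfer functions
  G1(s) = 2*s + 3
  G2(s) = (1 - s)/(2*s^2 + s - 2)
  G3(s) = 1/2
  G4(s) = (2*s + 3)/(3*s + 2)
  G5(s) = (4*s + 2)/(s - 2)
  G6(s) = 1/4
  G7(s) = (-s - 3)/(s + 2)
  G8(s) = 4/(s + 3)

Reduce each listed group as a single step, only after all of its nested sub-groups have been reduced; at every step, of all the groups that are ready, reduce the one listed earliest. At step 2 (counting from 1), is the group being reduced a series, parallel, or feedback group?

The answer is feedback.

Reasoning:
[1] reduce the parallel group G5, G6
[2] close the feedback loop around G4, (G5+G6)
[3] cascade G1, G2, G3, [G4/(1+G4*(G5+G6))], G7, G8
So the answer for step 2 is feedback.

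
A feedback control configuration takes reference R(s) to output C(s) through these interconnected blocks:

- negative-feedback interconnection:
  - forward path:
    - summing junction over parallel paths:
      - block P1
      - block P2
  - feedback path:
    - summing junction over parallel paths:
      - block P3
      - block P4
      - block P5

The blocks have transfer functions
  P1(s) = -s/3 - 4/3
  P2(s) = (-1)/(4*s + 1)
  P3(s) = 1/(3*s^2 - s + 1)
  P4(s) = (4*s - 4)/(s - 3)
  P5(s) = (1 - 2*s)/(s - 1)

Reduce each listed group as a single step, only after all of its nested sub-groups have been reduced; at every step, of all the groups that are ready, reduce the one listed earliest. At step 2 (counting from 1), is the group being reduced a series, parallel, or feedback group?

Step 1 - reduce the parallel group P1, P2
Step 2 - sum the parallel branches P3, P4, P5
Step 3 - feedback reduction of (P1+P2), (P3+P4+P5)
Step 2: parallel.

Hence the answer: parallel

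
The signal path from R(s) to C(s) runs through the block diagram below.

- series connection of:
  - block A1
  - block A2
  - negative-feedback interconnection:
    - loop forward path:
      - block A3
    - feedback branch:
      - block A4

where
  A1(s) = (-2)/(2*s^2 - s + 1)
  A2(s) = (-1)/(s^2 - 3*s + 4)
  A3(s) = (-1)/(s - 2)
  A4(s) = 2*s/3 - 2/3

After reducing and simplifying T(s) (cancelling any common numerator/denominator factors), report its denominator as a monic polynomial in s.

Step 1. collapse the loop (A3 forward, A4 return) = (-3)/(s - 4)
Step 2. series reduction of A1, A2, [A3/(1+A3*A4)] = (-6)/(2*s^5 - 15*s^4 + 40*s^3 - 55*s^2 + 32*s - 16)
Step 2 gives the fully reduced T(s), with no common factor left to cancel. The denominator's leading coefficient is 2, so divide each of its coefficients by 2 to get the monic form.

Final answer: s^5 - 15*s^4/2 + 20*s^3 - 55*s^2/2 + 16*s - 8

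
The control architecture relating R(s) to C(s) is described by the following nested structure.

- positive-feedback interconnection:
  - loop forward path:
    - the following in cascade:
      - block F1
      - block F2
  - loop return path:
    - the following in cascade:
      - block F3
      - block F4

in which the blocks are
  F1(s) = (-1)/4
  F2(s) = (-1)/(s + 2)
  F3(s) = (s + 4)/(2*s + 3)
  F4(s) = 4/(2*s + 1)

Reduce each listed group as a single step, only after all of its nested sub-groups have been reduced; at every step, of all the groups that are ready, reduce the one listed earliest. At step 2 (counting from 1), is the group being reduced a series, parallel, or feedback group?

[1] multiply F1, F2 (series)
[2] multiply F3, F4 (series)
[3] reduce the feedback loop with forward (F1*F2) and return (F3*F4)
At step 2 the group reduced is series.

Final answer: series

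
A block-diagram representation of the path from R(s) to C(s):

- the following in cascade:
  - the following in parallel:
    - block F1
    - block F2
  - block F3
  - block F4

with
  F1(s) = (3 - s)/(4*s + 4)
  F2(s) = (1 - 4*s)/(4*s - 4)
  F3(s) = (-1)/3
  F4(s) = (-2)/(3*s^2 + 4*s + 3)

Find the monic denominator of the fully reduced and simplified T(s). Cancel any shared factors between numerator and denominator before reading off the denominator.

First reduce the diagram to T(s).

[1] sum the parallel branches F1, F2; result (-5*s^2 + s - 2)/(4*s^2 - 4)
[2] reduce the series chain (F1+F2), F3, F4; result (-5*s^2 + s - 2)/(18*s^4 + 24*s^3 - 24*s - 18)
The result of step 2 is T(s) in lowest terms. Its denominator has leading coefficient 18; dividing the denominator through by 18 makes it monic.

Answer: s^4 + 4*s^3/3 - 4*s/3 - 1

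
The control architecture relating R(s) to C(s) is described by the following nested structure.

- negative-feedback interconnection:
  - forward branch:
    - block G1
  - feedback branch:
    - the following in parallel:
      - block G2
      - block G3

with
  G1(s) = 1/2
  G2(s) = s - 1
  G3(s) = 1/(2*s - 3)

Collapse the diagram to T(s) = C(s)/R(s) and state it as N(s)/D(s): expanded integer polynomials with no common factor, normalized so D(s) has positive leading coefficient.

Answer: (2*s - 3)/(2*s^2 - s - 2)

Working:
Step 1. reduce the parallel group G2, G3: (2*s^2 - 5*s + 4)/(2*s - 3)
Step 2. collapse the loop (G1 forward, (G2+G3) return): this yields T(s), and no further normalization is needed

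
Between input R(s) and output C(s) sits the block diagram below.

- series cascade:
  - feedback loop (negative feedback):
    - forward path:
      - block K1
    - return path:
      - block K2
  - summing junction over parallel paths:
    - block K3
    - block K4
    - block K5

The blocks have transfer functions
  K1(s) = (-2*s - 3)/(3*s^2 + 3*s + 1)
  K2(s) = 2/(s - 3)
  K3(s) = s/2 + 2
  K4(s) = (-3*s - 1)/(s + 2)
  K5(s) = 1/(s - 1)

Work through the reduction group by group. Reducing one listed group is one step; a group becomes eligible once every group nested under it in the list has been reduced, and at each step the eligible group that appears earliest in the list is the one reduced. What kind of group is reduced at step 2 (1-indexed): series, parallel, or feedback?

Reducing step by step:

Step 1. apply the feedback formula to K1, K2
Step 2. add K3, K4, K5 (parallel)
Step 3. cascade [K1/(1+K1*K2)], (K3+K4+K5)
Step 2: parallel.

Answer: parallel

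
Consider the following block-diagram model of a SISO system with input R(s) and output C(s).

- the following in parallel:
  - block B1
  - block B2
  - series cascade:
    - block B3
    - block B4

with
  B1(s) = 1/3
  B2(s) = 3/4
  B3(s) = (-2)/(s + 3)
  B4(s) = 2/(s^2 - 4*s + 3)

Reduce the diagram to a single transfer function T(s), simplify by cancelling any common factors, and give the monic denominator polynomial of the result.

1. cascade B3, B4: (-4)/(s^3 - s^2 - 9*s + 9)
2. combine B1, B2, (B3*B4) in parallel: (13*s^3 - 13*s^2 - 117*s + 69)/(12*s^3 - 12*s^2 - 108*s + 108)
That last expression is T(s), already simplified. Scaling its denominator by 1/12 (the reciprocal of the leading coefficient) yields the monic denominator.

Hence the answer: s^3 - s^2 - 9*s + 9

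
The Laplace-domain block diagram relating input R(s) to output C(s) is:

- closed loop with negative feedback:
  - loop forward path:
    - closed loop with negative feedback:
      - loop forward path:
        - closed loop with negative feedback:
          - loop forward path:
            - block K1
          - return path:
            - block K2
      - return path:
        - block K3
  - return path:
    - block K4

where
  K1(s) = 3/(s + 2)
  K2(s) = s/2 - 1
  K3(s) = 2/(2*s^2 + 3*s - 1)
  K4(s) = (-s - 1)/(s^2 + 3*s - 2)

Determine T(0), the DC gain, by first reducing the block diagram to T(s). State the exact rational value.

Step 1 - reduce the feedback loop with forward K1 and return K2 gives 6/(5*s - 2)
Step 2 - feedback reduction of [K1/(1+K1*K2)], K3 gives (12*s^2 + 18*s - 6)/(10*s^3 + 11*s^2 - 11*s + 14)
Step 3 - feedback reduction of [[K1/(1+K1*K2)]/(1+[K1/(1+K1*K2)]*K3)], K4 gives (12*s^4 + 54*s^3 + 24*s^2 - 54*s + 12)/(10*s^5 + 41*s^4 - 10*s^3 - 71*s^2 + 52*s - 22)
DC gain: substitute s = 0 into T(s) from step 3: T(0) = 12/(-22) = -6/11.

Therefore the answer is -6/11.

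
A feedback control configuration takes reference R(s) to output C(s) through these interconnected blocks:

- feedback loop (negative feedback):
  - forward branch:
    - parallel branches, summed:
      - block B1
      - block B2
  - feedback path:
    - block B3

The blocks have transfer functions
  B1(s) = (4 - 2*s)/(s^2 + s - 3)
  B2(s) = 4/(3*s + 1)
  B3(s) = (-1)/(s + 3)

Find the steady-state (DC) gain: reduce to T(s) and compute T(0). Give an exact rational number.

Step 1: reduce the parallel group B1, B2; result (-2*s^2 + 14*s - 8)/(3*s^3 + 4*s^2 - 8*s - 3)
Step 2: close the feedback loop around (B1+B2), B3; result (-2*s^3 + 8*s^2 + 34*s - 24)/(3*s^4 + 13*s^3 + 6*s^2 - 41*s - 1)
DC gain: substitute s = 0 into T(s) from step 2: T(0) = -24/(-1) = 24.

Therefore the answer is 24.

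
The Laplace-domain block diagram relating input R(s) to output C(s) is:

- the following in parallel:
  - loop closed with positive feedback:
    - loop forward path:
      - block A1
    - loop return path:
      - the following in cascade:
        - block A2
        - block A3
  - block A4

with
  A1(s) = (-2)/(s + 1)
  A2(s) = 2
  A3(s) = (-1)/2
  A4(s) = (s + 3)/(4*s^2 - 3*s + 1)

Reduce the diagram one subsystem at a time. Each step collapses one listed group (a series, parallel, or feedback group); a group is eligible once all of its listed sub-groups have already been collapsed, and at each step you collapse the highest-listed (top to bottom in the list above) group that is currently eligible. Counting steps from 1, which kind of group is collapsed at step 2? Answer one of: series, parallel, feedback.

Answer: feedback

Working:
(1) multiply A2, A3 (series)
(2) collapse the loop (A1 forward, (A2*A3) return)
(3) add [A1/(1-A1*(A2*A3))], A4 (parallel)
The group at step 2 is a feedback group.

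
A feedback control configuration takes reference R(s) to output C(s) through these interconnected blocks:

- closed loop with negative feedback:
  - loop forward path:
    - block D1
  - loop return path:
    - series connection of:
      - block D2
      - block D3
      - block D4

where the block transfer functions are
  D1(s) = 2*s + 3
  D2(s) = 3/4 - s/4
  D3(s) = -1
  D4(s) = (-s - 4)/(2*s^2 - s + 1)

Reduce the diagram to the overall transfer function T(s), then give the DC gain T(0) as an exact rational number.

[1] multiply D2, D3, D4 (series) = (-s^2 - s + 12)/(8*s^2 - 4*s + 4)
[2] close the feedback loop around D1, (D2*D3*D4) = (-16*s^3 - 16*s^2 + 4*s - 12)/(2*s^3 - 3*s^2 - 17*s - 40)
Step 2 gives the overall T(s). Then T(0) = -12/(-40) = 3/10.

Therefore the answer is 3/10.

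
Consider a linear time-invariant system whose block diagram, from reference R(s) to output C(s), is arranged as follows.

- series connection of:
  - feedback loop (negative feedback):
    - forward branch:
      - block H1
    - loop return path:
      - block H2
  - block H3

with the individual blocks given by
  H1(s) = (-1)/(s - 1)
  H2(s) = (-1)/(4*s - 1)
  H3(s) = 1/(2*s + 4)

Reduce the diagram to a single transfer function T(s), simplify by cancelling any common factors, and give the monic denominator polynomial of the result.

1. reduce the feedback loop with forward H1 and return H2: (1 - 4*s)/(4*s^2 - 5*s + 2)
2. cascade [H1/(1+H1*H2)], H3: (1 - 4*s)/(8*s^3 + 6*s^2 - 16*s + 8)
The result of step 2 is T(s) in lowest terms. Its denominator has leading coefficient 8; dividing the denominator through by 8 makes it monic.

Therefore the answer is s^3 + 3*s^2/4 - 2*s + 1.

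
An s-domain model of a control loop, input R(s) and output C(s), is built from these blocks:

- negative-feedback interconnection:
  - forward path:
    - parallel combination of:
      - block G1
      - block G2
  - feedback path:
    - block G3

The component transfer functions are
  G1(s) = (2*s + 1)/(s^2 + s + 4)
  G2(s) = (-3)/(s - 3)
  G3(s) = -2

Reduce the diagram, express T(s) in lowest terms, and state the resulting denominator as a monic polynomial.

Step 1: sum the parallel branches G1, G2 -> (-s^2 - 8*s - 15)/(s^3 - 2*s^2 + s - 12)
Step 2: close the feedback loop around (G1+G2), G3 -> (-s^2 - 8*s - 15)/(s^3 + 17*s + 18)
That last expression is T(s), already simplified, and its denominator is already monic.

Final answer: s^3 + 17*s + 18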